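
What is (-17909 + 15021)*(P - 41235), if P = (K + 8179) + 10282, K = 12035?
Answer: 31014232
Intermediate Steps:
P = 30496 (P = (12035 + 8179) + 10282 = 20214 + 10282 = 30496)
(-17909 + 15021)*(P - 41235) = (-17909 + 15021)*(30496 - 41235) = -2888*(-10739) = 31014232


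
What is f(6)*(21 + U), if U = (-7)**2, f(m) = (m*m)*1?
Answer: 2520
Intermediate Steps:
f(m) = m**2 (f(m) = m**2*1 = m**2)
U = 49
f(6)*(21 + U) = 6**2*(21 + 49) = 36*70 = 2520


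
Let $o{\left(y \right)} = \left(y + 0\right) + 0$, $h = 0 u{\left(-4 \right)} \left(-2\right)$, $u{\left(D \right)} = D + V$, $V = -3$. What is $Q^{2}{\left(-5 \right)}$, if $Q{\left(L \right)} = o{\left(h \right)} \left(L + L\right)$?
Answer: $0$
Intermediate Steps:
$u{\left(D \right)} = -3 + D$ ($u{\left(D \right)} = D - 3 = -3 + D$)
$h = 0$ ($h = 0 \left(-3 - 4\right) \left(-2\right) = 0 \left(-7\right) \left(-2\right) = 0 \left(-2\right) = 0$)
$o{\left(y \right)} = y$ ($o{\left(y \right)} = y + 0 = y$)
$Q{\left(L \right)} = 0$ ($Q{\left(L \right)} = 0 \left(L + L\right) = 0 \cdot 2 L = 0$)
$Q^{2}{\left(-5 \right)} = 0^{2} = 0$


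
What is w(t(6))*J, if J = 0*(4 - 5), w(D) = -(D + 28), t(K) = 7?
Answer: 0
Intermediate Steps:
w(D) = -28 - D (w(D) = -(28 + D) = -28 - D)
J = 0 (J = 0*(-1) = 0)
w(t(6))*J = (-28 - 1*7)*0 = (-28 - 7)*0 = -35*0 = 0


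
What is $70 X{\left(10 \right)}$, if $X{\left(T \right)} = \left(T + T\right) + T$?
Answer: $2100$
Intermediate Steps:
$X{\left(T \right)} = 3 T$ ($X{\left(T \right)} = 2 T + T = 3 T$)
$70 X{\left(10 \right)} = 70 \cdot 3 \cdot 10 = 70 \cdot 30 = 2100$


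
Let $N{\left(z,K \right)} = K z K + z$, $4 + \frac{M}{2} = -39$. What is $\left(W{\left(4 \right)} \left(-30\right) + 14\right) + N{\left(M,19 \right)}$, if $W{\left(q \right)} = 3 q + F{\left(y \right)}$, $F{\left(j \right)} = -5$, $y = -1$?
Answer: $-31328$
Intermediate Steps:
$M = -86$ ($M = -8 + 2 \left(-39\right) = -8 - 78 = -86$)
$W{\left(q \right)} = -5 + 3 q$ ($W{\left(q \right)} = 3 q - 5 = -5 + 3 q$)
$N{\left(z,K \right)} = z + z K^{2}$ ($N{\left(z,K \right)} = z K^{2} + z = z + z K^{2}$)
$\left(W{\left(4 \right)} \left(-30\right) + 14\right) + N{\left(M,19 \right)} = \left(\left(-5 + 3 \cdot 4\right) \left(-30\right) + 14\right) - 86 \left(1 + 19^{2}\right) = \left(\left(-5 + 12\right) \left(-30\right) + 14\right) - 86 \left(1 + 361\right) = \left(7 \left(-30\right) + 14\right) - 31132 = \left(-210 + 14\right) - 31132 = -196 - 31132 = -31328$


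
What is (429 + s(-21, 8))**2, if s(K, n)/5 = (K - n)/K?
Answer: 83795716/441 ≈ 1.9001e+5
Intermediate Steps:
s(K, n) = 5*(K - n)/K (s(K, n) = 5*((K - n)/K) = 5*(K - n)/K)
(429 + s(-21, 8))**2 = (429 + (5 - 5*8/(-21)))**2 = (429 + (5 - 5*8*(-1/21)))**2 = (429 + (5 + 40/21))**2 = (429 + 145/21)**2 = (9154/21)**2 = 83795716/441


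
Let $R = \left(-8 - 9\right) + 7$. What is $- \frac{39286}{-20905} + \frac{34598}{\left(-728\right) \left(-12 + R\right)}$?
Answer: $\frac{676237883}{167407240} \approx 4.0395$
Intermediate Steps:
$R = -10$ ($R = -17 + 7 = -10$)
$- \frac{39286}{-20905} + \frac{34598}{\left(-728\right) \left(-12 + R\right)} = - \frac{39286}{-20905} + \frac{34598}{\left(-728\right) \left(-12 - 10\right)} = \left(-39286\right) \left(- \frac{1}{20905}\right) + \frac{34598}{\left(-728\right) \left(-22\right)} = \frac{39286}{20905} + \frac{34598}{16016} = \frac{39286}{20905} + 34598 \cdot \frac{1}{16016} = \frac{39286}{20905} + \frac{17299}{8008} = \frac{676237883}{167407240}$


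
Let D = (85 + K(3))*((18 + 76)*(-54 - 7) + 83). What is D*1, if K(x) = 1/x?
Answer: -1446656/3 ≈ -4.8222e+5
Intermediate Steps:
D = -1446656/3 (D = (85 + 1/3)*((18 + 76)*(-54 - 7) + 83) = (85 + 1/3)*(94*(-61) + 83) = 256*(-5734 + 83)/3 = (256/3)*(-5651) = -1446656/3 ≈ -4.8222e+5)
D*1 = -1446656/3*1 = -1446656/3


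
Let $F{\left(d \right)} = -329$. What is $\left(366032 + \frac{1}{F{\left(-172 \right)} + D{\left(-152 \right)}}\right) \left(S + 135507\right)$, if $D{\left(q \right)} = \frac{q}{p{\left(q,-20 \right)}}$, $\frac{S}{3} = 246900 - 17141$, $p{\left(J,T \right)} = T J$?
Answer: $\frac{1986786358880448}{6581} \approx 3.019 \cdot 10^{11}$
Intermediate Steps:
$p{\left(J,T \right)} = J T$
$S = 689277$ ($S = 3 \left(246900 - 17141\right) = 3 \cdot 229759 = 689277$)
$D{\left(q \right)} = - \frac{1}{20}$ ($D{\left(q \right)} = \frac{q}{q \left(-20\right)} = \frac{q}{\left(-20\right) q} = q \left(- \frac{1}{20 q}\right) = - \frac{1}{20}$)
$\left(366032 + \frac{1}{F{\left(-172 \right)} + D{\left(-152 \right)}}\right) \left(S + 135507\right) = \left(366032 + \frac{1}{-329 - \frac{1}{20}}\right) \left(689277 + 135507\right) = \left(366032 + \frac{1}{- \frac{6581}{20}}\right) 824784 = \left(366032 - \frac{20}{6581}\right) 824784 = \frac{2408856572}{6581} \cdot 824784 = \frac{1986786358880448}{6581}$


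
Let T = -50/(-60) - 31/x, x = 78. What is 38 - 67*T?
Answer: 343/39 ≈ 8.7949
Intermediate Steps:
T = 17/39 (T = -50/(-60) - 31/78 = -50*(-1/60) - 31*1/78 = 5/6 - 31/78 = 17/39 ≈ 0.43590)
38 - 67*T = 38 - 67*17/39 = 38 - 1139/39 = 343/39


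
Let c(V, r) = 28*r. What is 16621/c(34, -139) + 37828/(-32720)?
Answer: -21595803/3979570 ≈ -5.4267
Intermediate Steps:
16621/c(34, -139) + 37828/(-32720) = 16621/((28*(-139))) + 37828/(-32720) = 16621/(-3892) + 37828*(-1/32720) = 16621*(-1/3892) - 9457/8180 = -16621/3892 - 9457/8180 = -21595803/3979570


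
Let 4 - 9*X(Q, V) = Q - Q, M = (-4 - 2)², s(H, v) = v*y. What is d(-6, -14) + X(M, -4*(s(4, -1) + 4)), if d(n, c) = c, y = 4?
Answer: -122/9 ≈ -13.556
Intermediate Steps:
s(H, v) = 4*v (s(H, v) = v*4 = 4*v)
M = 36 (M = (-6)² = 36)
X(Q, V) = 4/9 (X(Q, V) = 4/9 - (Q - Q)/9 = 4/9 - ⅑*0 = 4/9 + 0 = 4/9)
d(-6, -14) + X(M, -4*(s(4, -1) + 4)) = -14 + 4/9 = -122/9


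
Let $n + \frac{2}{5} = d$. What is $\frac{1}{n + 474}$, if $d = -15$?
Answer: $\frac{5}{2293} \approx 0.0021806$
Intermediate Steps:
$n = - \frac{77}{5}$ ($n = - \frac{2}{5} - 15 = - \frac{77}{5} \approx -15.4$)
$\frac{1}{n + 474} = \frac{1}{- \frac{77}{5} + 474} = \frac{1}{\frac{2293}{5}} = \frac{5}{2293}$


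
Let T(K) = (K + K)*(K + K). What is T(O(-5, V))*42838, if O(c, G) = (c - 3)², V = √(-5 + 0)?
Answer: 701857792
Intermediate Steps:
V = I*√5 (V = √(-5) = I*√5 ≈ 2.2361*I)
O(c, G) = (-3 + c)²
T(K) = 4*K² (T(K) = (2*K)*(2*K) = 4*K²)
T(O(-5, V))*42838 = (4*((-3 - 5)²)²)*42838 = (4*((-8)²)²)*42838 = (4*64²)*42838 = (4*4096)*42838 = 16384*42838 = 701857792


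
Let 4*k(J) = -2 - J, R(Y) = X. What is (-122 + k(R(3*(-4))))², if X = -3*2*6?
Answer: 51529/4 ≈ 12882.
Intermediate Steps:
X = -36 (X = -6*6 = -36)
R(Y) = -36
k(J) = -½ - J/4 (k(J) = (-2 - J)/4 = -½ - J/4)
(-122 + k(R(3*(-4))))² = (-122 + (-½ - ¼*(-36)))² = (-122 + (-½ + 9))² = (-122 + 17/2)² = (-227/2)² = 51529/4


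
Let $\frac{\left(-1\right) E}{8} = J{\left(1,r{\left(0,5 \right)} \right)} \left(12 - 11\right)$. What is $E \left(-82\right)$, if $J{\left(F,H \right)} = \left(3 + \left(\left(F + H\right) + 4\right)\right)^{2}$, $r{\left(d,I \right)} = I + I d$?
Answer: $110864$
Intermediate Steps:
$J{\left(F,H \right)} = \left(7 + F + H\right)^{2}$ ($J{\left(F,H \right)} = \left(3 + \left(4 + F + H\right)\right)^{2} = \left(7 + F + H\right)^{2}$)
$E = -1352$ ($E = - 8 \left(7 + 1 + 5 \left(1 + 0\right)\right)^{2} \left(12 - 11\right) = - 8 \left(7 + 1 + 5 \cdot 1\right)^{2} \cdot 1 = - 8 \left(7 + 1 + 5\right)^{2} \cdot 1 = - 8 \cdot 13^{2} \cdot 1 = - 8 \cdot 169 \cdot 1 = \left(-8\right) 169 = -1352$)
$E \left(-82\right) = \left(-1352\right) \left(-82\right) = 110864$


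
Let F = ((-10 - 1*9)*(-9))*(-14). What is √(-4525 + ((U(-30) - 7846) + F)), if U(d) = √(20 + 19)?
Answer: √(-14765 + √39) ≈ 121.49*I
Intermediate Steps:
U(d) = √39
F = -2394 (F = ((-10 - 9)*(-9))*(-14) = -19*(-9)*(-14) = 171*(-14) = -2394)
√(-4525 + ((U(-30) - 7846) + F)) = √(-4525 + ((√39 - 7846) - 2394)) = √(-4525 + ((-7846 + √39) - 2394)) = √(-4525 + (-10240 + √39)) = √(-14765 + √39)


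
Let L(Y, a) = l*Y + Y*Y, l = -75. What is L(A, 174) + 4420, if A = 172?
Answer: 21104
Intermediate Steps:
L(Y, a) = Y² - 75*Y (L(Y, a) = -75*Y + Y*Y = -75*Y + Y² = Y² - 75*Y)
L(A, 174) + 4420 = 172*(-75 + 172) + 4420 = 172*97 + 4420 = 16684 + 4420 = 21104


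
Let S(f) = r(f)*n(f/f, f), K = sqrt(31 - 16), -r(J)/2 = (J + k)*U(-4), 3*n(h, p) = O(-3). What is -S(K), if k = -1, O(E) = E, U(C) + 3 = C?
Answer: -14 + 14*sqrt(15) ≈ 40.222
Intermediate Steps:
U(C) = -3 + C
n(h, p) = -1 (n(h, p) = (1/3)*(-3) = -1)
r(J) = -14 + 14*J (r(J) = -2*(J - 1)*(-3 - 4) = -2*(-1 + J)*(-7) = -2*(7 - 7*J) = -14 + 14*J)
K = sqrt(15) ≈ 3.8730
S(f) = 14 - 14*f (S(f) = (-14 + 14*f)*(-1) = 14 - 14*f)
-S(K) = -(14 - 14*sqrt(15)) = -14 + 14*sqrt(15)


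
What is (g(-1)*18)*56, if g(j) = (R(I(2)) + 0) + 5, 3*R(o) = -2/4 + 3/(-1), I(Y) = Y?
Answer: 3864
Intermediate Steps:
R(o) = -7/6 (R(o) = (-2/4 + 3/(-1))/3 = (-2*¼ + 3*(-1))/3 = (-½ - 3)/3 = (⅓)*(-7/2) = -7/6)
g(j) = 23/6 (g(j) = (-7/6 + 0) + 5 = -7/6 + 5 = 23/6)
(g(-1)*18)*56 = ((23/6)*18)*56 = 69*56 = 3864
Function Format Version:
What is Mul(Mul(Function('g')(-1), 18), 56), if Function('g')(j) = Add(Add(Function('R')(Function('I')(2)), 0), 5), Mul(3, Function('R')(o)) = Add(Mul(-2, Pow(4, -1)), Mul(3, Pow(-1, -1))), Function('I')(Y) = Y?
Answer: 3864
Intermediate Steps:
Function('R')(o) = Rational(-7, 6) (Function('R')(o) = Mul(Rational(1, 3), Add(Mul(-2, Pow(4, -1)), Mul(3, Pow(-1, -1)))) = Mul(Rational(1, 3), Add(Mul(-2, Rational(1, 4)), Mul(3, -1))) = Mul(Rational(1, 3), Add(Rational(-1, 2), -3)) = Mul(Rational(1, 3), Rational(-7, 2)) = Rational(-7, 6))
Function('g')(j) = Rational(23, 6) (Function('g')(j) = Add(Add(Rational(-7, 6), 0), 5) = Add(Rational(-7, 6), 5) = Rational(23, 6))
Mul(Mul(Function('g')(-1), 18), 56) = Mul(Mul(Rational(23, 6), 18), 56) = Mul(69, 56) = 3864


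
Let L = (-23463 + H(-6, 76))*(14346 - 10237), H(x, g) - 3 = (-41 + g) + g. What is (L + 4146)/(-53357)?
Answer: 95936895/53357 ≈ 1798.0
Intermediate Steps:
H(x, g) = -38 + 2*g (H(x, g) = 3 + ((-41 + g) + g) = 3 + (-41 + 2*g) = -38 + 2*g)
L = -95941041 (L = (-23463 + (-38 + 2*76))*(14346 - 10237) = (-23463 + (-38 + 152))*4109 = (-23463 + 114)*4109 = -23349*4109 = -95941041)
(L + 4146)/(-53357) = (-95941041 + 4146)/(-53357) = -95936895*(-1/53357) = 95936895/53357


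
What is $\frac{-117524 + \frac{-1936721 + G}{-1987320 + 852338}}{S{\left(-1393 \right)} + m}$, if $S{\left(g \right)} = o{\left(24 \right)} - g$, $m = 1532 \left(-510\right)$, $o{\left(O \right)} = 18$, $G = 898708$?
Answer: $\frac{133386586555}{885182676638} \approx 0.15069$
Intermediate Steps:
$m = -781320$
$S{\left(g \right)} = 18 - g$
$\frac{-117524 + \frac{-1936721 + G}{-1987320 + 852338}}{S{\left(-1393 \right)} + m} = \frac{-117524 + \frac{-1936721 + 898708}{-1987320 + 852338}}{\left(18 - -1393\right) - 781320} = \frac{-117524 - \frac{1038013}{-1134982}}{\left(18 + 1393\right) - 781320} = \frac{-117524 - - \frac{1038013}{1134982}}{1411 - 781320} = \frac{-117524 + \frac{1038013}{1134982}}{-779909} = \left(- \frac{133386586555}{1134982}\right) \left(- \frac{1}{779909}\right) = \frac{133386586555}{885182676638}$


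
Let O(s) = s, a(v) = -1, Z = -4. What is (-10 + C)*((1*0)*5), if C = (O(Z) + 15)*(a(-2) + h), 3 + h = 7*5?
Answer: 0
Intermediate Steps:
h = 32 (h = -3 + 7*5 = -3 + 35 = 32)
C = 341 (C = (-4 + 15)*(-1 + 32) = 11*31 = 341)
(-10 + C)*((1*0)*5) = (-10 + 341)*((1*0)*5) = 331*(0*5) = 331*0 = 0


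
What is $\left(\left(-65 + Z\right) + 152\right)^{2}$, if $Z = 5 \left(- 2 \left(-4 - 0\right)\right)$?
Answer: $16129$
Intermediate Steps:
$Z = 40$ ($Z = 5 \left(- 2 \left(-4 + \left(-5 + 5\right)\right)\right) = 5 \left(- 2 \left(-4 + 0\right)\right) = 5 \left(\left(-2\right) \left(-4\right)\right) = 5 \cdot 8 = 40$)
$\left(\left(-65 + Z\right) + 152\right)^{2} = \left(\left(-65 + 40\right) + 152\right)^{2} = \left(-25 + 152\right)^{2} = 127^{2} = 16129$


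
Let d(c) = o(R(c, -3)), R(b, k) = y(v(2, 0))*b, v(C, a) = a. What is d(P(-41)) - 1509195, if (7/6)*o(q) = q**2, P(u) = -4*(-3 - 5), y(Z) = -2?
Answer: -10539789/7 ≈ -1.5057e+6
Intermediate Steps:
R(b, k) = -2*b
P(u) = 32 (P(u) = -4*(-8) = 32)
o(q) = 6*q**2/7
d(c) = 24*c**2/7 (d(c) = 6*(-2*c)**2/7 = 6*(4*c**2)/7 = 24*c**2/7)
d(P(-41)) - 1509195 = (24/7)*32**2 - 1509195 = (24/7)*1024 - 1509195 = 24576/7 - 1509195 = -10539789/7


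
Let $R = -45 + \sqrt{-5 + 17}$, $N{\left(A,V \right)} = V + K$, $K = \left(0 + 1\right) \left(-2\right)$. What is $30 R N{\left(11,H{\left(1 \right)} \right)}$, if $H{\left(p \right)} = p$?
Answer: $1350 - 60 \sqrt{3} \approx 1246.1$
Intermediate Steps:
$K = -2$ ($K = 1 \left(-2\right) = -2$)
$N{\left(A,V \right)} = -2 + V$ ($N{\left(A,V \right)} = V - 2 = -2 + V$)
$R = -45 + 2 \sqrt{3}$ ($R = -45 + \sqrt{12} = -45 + 2 \sqrt{3} \approx -41.536$)
$30 R N{\left(11,H{\left(1 \right)} \right)} = 30 \left(-45 + 2 \sqrt{3}\right) \left(-2 + 1\right) = \left(-1350 + 60 \sqrt{3}\right) \left(-1\right) = 1350 - 60 \sqrt{3}$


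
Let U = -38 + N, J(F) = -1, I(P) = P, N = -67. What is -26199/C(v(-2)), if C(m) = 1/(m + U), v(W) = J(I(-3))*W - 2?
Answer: 2750895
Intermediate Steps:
U = -105 (U = -38 - 67 = -105)
v(W) = -2 - W (v(W) = -W - 2 = -2 - W)
C(m) = 1/(-105 + m) (C(m) = 1/(m - 105) = 1/(-105 + m))
-26199/C(v(-2)) = -(-2803293 + 52398) = -26199/(1/(-105 + (-2 + 2))) = -26199/(1/(-105 + 0)) = -26199/(1/(-105)) = -26199/(-1/105) = -26199*(-105) = 2750895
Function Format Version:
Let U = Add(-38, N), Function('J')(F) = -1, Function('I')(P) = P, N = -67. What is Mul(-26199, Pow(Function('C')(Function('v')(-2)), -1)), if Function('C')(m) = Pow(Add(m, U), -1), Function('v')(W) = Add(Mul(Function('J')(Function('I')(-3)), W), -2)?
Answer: 2750895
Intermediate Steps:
U = -105 (U = Add(-38, -67) = -105)
Function('v')(W) = Add(-2, Mul(-1, W)) (Function('v')(W) = Add(Mul(-1, W), -2) = Add(-2, Mul(-1, W)))
Function('C')(m) = Pow(Add(-105, m), -1) (Function('C')(m) = Pow(Add(m, -105), -1) = Pow(Add(-105, m), -1))
Mul(-26199, Pow(Function('C')(Function('v')(-2)), -1)) = Mul(-26199, Pow(Pow(Add(-105, Add(-2, Mul(-1, -2))), -1), -1)) = Mul(-26199, Pow(Pow(Add(-105, Add(-2, 2)), -1), -1)) = Mul(-26199, Pow(Pow(Add(-105, 0), -1), -1)) = Mul(-26199, Pow(Pow(-105, -1), -1)) = Mul(-26199, Pow(Rational(-1, 105), -1)) = Mul(-26199, -105) = 2750895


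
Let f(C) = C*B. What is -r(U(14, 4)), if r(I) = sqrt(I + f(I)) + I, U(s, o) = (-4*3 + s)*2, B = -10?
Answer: -4 - 6*I ≈ -4.0 - 6.0*I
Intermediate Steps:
f(C) = -10*C (f(C) = C*(-10) = -10*C)
U(s, o) = -24 + 2*s (U(s, o) = (-12 + s)*2 = -24 + 2*s)
r(I) = I + 3*sqrt(-I) (r(I) = sqrt(I - 10*I) + I = sqrt(-9*I) + I = 3*sqrt(-I) + I = I + 3*sqrt(-I))
-r(U(14, 4)) = -((-24 + 2*14) + 3*sqrt(-(-24 + 2*14))) = -((-24 + 28) + 3*sqrt(-(-24 + 28))) = -(4 + 3*sqrt(-1*4)) = -(4 + 3*sqrt(-4)) = -(4 + 3*(2*I)) = -(4 + 6*I) = -4 - 6*I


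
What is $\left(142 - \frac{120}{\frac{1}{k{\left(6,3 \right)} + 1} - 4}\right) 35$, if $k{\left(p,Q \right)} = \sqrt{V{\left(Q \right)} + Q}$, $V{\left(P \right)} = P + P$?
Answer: $6090$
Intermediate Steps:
$V{\left(P \right)} = 2 P$
$k{\left(p,Q \right)} = \sqrt{3} \sqrt{Q}$ ($k{\left(p,Q \right)} = \sqrt{2 Q + Q} = \sqrt{3 Q} = \sqrt{3} \sqrt{Q}$)
$\left(142 - \frac{120}{\frac{1}{k{\left(6,3 \right)} + 1} - 4}\right) 35 = \left(142 - \frac{120}{\frac{1}{\sqrt{3} \sqrt{3} + 1} - 4}\right) 35 = \left(142 - \frac{120}{\frac{1}{3 + 1} - 4}\right) 35 = \left(142 - \frac{120}{\frac{1}{4} - 4}\right) 35 = \left(142 - \frac{120}{- \frac{15}{4}}\right) 35 = \left(142 - -32\right) 35 = \left(142 + 32\right) 35 = 174 \cdot 35 = 6090$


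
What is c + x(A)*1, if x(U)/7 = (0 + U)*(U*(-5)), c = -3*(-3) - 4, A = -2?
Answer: -135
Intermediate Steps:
c = 5 (c = 9 - 4 = 5)
x(U) = -35*U² (x(U) = 7*((0 + U)*(U*(-5))) = 7*(U*(-5*U)) = 7*(-5*U²) = -35*U²)
c + x(A)*1 = 5 - 35*(-2)²*1 = 5 - 35*4*1 = 5 - 140*1 = 5 - 140 = -135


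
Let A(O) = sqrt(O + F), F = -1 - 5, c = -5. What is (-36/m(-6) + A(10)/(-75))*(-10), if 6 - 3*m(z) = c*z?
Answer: -671/15 ≈ -44.733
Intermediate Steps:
F = -6
A(O) = sqrt(-6 + O) (A(O) = sqrt(O - 6) = sqrt(-6 + O))
m(z) = 2 + 5*z/3 (m(z) = 2 - (-5)*z/3 = 2 + 5*z/3)
(-36/m(-6) + A(10)/(-75))*(-10) = (-36/(2 + (5/3)*(-6)) + sqrt(-6 + 10)/(-75))*(-10) = (-36/(2 - 10) + sqrt(4)*(-1/75))*(-10) = (-36/(-8) + 2*(-1/75))*(-10) = (-36*(-1/8) - 2/75)*(-10) = (9/2 - 2/75)*(-10) = (671/150)*(-10) = -671/15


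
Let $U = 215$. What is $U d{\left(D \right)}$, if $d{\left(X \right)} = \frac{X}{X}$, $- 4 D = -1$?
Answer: $215$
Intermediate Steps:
$D = \frac{1}{4}$ ($D = \left(- \frac{1}{4}\right) \left(-1\right) = \frac{1}{4} \approx 0.25$)
$d{\left(X \right)} = 1$
$U d{\left(D \right)} = 215 \cdot 1 = 215$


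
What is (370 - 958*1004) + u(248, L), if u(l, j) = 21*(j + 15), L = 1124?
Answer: -937543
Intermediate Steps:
u(l, j) = 315 + 21*j (u(l, j) = 21*(15 + j) = 315 + 21*j)
(370 - 958*1004) + u(248, L) = (370 - 958*1004) + (315 + 21*1124) = (370 - 961832) + (315 + 23604) = -961462 + 23919 = -937543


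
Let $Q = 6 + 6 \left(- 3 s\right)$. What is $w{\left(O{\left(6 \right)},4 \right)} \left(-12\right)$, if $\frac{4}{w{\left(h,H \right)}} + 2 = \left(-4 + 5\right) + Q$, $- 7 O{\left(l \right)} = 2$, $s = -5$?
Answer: $- \frac{48}{95} \approx -0.50526$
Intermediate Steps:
$O{\left(l \right)} = - \frac{2}{7}$ ($O{\left(l \right)} = \left(- \frac{1}{7}\right) 2 = - \frac{2}{7}$)
$Q = 96$ ($Q = 6 + 6 \left(\left(-3\right) \left(-5\right)\right) = 6 + 6 \cdot 15 = 6 + 90 = 96$)
$w{\left(h,H \right)} = \frac{4}{95}$ ($w{\left(h,H \right)} = \frac{4}{-2 + \left(\left(-4 + 5\right) + 96\right)} = \frac{4}{-2 + \left(1 + 96\right)} = \frac{4}{-2 + 97} = \frac{4}{95}$)
$w{\left(O{\left(6 \right)},4 \right)} \left(-12\right) = \frac{4}{95} \left(-12\right) = - \frac{48}{95}$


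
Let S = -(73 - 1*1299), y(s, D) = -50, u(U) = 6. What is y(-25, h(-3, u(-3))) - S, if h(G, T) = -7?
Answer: -1276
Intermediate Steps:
S = 1226 (S = -(73 - 1299) = -1*(-1226) = 1226)
y(-25, h(-3, u(-3))) - S = -50 - 1*1226 = -50 - 1226 = -1276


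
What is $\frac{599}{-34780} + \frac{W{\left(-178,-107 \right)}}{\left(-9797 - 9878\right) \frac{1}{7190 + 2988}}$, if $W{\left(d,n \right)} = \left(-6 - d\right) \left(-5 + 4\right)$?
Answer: $\frac{12174927831}{136859300} \approx 88.959$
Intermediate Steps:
$W{\left(d,n \right)} = 6 + d$ ($W{\left(d,n \right)} = \left(-6 - d\right) \left(-1\right) = 6 + d$)
$\frac{599}{-34780} + \frac{W{\left(-178,-107 \right)}}{\left(-9797 - 9878\right) \frac{1}{7190 + 2988}} = \frac{599}{-34780} + \frac{6 - 178}{\left(-9797 - 9878\right) \frac{1}{7190 + 2988}} = 599 \left(- \frac{1}{34780}\right) - \frac{172}{\left(-19675\right) \frac{1}{10178}} = - \frac{599}{34780} - \frac{172}{\left(-19675\right) \frac{1}{10178}} = - \frac{599}{34780} - \frac{172}{- \frac{19675}{10178}} = - \frac{599}{34780} - - \frac{1750616}{19675} = - \frac{599}{34780} + \frac{1750616}{19675} = \frac{12174927831}{136859300}$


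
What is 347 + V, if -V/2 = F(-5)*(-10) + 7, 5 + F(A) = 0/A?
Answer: 233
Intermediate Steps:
F(A) = -5 (F(A) = -5 + 0/A = -5 + 0 = -5)
V = -114 (V = -2*(-5*(-10) + 7) = -2*(50 + 7) = -2*57 = -114)
347 + V = 347 - 114 = 233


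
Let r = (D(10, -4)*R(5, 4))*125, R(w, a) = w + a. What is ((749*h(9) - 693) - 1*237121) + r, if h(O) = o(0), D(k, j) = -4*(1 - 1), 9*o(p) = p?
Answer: -237814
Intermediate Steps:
o(p) = p/9
R(w, a) = a + w
D(k, j) = 0 (D(k, j) = -4*0 = 0)
h(O) = 0 (h(O) = (⅑)*0 = 0)
r = 0 (r = (0*(4 + 5))*125 = (0*9)*125 = 0*125 = 0)
((749*h(9) - 693) - 1*237121) + r = ((749*0 - 693) - 1*237121) + 0 = ((0 - 693) - 237121) + 0 = (-693 - 237121) + 0 = -237814 + 0 = -237814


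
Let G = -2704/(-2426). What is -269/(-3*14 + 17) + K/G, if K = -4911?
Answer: -148562387/33800 ≈ -4395.3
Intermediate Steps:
G = 1352/1213 (G = -2704*(-1/2426) = 1352/1213 ≈ 1.1146)
-269/(-3*14 + 17) + K/G = -269/(-3*14 + 17) - 4911/1352/1213 = -269/(-42 + 17) - 4911*1213/1352 = -269/(-25) - 5957043/1352 = -269*(-1/25) - 5957043/1352 = 269/25 - 5957043/1352 = -148562387/33800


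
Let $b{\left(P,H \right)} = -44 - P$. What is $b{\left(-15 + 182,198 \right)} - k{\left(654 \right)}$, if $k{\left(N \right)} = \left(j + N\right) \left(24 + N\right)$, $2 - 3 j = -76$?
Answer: $-461251$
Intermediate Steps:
$j = 26$ ($j = \frac{2}{3} - - \frac{76}{3} = \frac{2}{3} + \frac{76}{3} = 26$)
$k{\left(N \right)} = \left(24 + N\right) \left(26 + N\right)$ ($k{\left(N \right)} = \left(26 + N\right) \left(24 + N\right) = \left(24 + N\right) \left(26 + N\right)$)
$b{\left(-15 + 182,198 \right)} - k{\left(654 \right)} = \left(-44 - \left(-15 + 182\right)\right) - \left(624 + 654^{2} + 50 \cdot 654\right) = \left(-44 - 167\right) - \left(624 + 427716 + 32700\right) = \left(-44 - 167\right) - 461040 = -211 - 461040 = -461251$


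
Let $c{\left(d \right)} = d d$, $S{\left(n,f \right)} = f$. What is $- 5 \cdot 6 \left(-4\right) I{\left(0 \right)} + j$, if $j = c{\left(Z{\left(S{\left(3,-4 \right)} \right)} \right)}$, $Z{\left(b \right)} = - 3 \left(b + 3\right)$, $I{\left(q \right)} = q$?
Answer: $9$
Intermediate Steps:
$Z{\left(b \right)} = -9 - 3 b$ ($Z{\left(b \right)} = - 3 \left(3 + b\right) = -9 - 3 b$)
$c{\left(d \right)} = d^{2}$
$j = 9$ ($j = \left(-9 - -12\right)^{2} = \left(-9 + 12\right)^{2} = 3^{2} = 9$)
$- 5 \cdot 6 \left(-4\right) I{\left(0 \right)} + j = - 5 \cdot 6 \left(-4\right) 0 + 9 = \left(-5\right) \left(-24\right) 0 + 9 = 120 \cdot 0 + 9 = 0 + 9 = 9$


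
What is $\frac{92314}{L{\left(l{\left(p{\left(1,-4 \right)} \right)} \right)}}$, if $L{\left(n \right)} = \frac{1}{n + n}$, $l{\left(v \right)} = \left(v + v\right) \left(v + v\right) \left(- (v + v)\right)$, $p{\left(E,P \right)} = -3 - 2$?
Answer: $184628000$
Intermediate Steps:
$p{\left(E,P \right)} = -5$
$l{\left(v \right)} = - 8 v^{3}$ ($l{\left(v \right)} = 2 v 2 v \left(- 2 v\right) = 4 v^{2} \left(- 2 v\right) = - 8 v^{3}$)
$L{\left(n \right)} = \frac{1}{2 n}$
$\frac{92314}{L{\left(l{\left(p{\left(1,-4 \right)} \right)} \right)}} = \frac{92314}{\frac{1}{2} \frac{1}{\left(-8\right) \left(-5\right)^{3}}} = \frac{92314}{\frac{1}{2} \frac{1}{\left(-8\right) \left(-125\right)}} = \frac{92314}{\frac{1}{2} \cdot \frac{1}{1000}} = 92314 \frac{1}{\frac{1}{2000}} = 92314 \cdot 2000 = 184628000$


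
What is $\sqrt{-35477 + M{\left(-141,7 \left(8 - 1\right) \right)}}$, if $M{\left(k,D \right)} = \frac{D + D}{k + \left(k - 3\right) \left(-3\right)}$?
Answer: $\frac{i \sqrt{3004199319}}{291} \approx 188.35 i$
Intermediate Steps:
$M{\left(k,D \right)} = \frac{2 D}{9 - 2 k}$ ($M{\left(k,D \right)} = \frac{2 D}{k + \left(-3 + k\right) \left(-3\right)} = \frac{2 D}{k - \left(-9 + 3 k\right)} = \frac{2 D}{9 - 2 k}$)
$\sqrt{-35477 + M{\left(-141,7 \left(8 - 1\right) \right)}} = \sqrt{-35477 - \frac{2 \cdot 7 \left(8 - 1\right)}{-9 + 2 \left(-141\right)}} = \sqrt{-35477 - \frac{2 \cdot 7 \cdot 7}{-9 - 282}} = \sqrt{-35477 - \frac{98}{-291}} = \sqrt{-35477 - 98 \left(- \frac{1}{291}\right)} = \sqrt{-35477 + \frac{98}{291}} = \sqrt{- \frac{10323709}{291}} = \frac{i \sqrt{3004199319}}{291}$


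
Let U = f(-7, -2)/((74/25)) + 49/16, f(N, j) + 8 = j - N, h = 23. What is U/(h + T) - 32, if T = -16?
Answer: -131395/4144 ≈ -31.707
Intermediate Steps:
f(N, j) = -8 + j - N (f(N, j) = -8 + (j - N) = -8 + j - N)
U = 1213/592 (U = (-8 - 2 - 1*(-7))/((74/25)) + 49/16 = (-8 - 2 + 7)/((74*(1/25))) + 49*(1/16) = -3/74/25 + 49/16 = -3*25/74 + 49/16 = -75/74 + 49/16 = 1213/592 ≈ 2.0490)
U/(h + T) - 32 = (1213/592)/(23 - 16) - 32 = (1213/592)/7 - 32 = (⅐)*(1213/592) - 32 = 1213/4144 - 32 = -131395/4144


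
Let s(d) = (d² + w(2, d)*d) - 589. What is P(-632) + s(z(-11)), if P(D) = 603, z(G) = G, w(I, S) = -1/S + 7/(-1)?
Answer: 211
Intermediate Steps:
w(I, S) = -7 - 1/S (w(I, S) = -1/S + 7*(-1) = -1/S - 7 = -7 - 1/S)
s(d) = -589 + d² + d*(-7 - 1/d) (s(d) = (d² + (-7 - 1/d)*d) - 589 = (d² + d*(-7 - 1/d)) - 589 = -589 + d² + d*(-7 - 1/d))
P(-632) + s(z(-11)) = 603 + (-590 + (-11)² - 7*(-11)) = 603 + (-590 + 121 + 77) = 603 - 392 = 211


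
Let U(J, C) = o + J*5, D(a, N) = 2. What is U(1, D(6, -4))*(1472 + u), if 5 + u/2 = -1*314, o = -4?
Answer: 834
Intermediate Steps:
u = -638 (u = -10 + 2*(-1*314) = -10 + 2*(-314) = -10 - 628 = -638)
U(J, C) = -4 + 5*J (U(J, C) = -4 + J*5 = -4 + 5*J)
U(1, D(6, -4))*(1472 + u) = (-4 + 5*1)*(1472 - 638) = (-4 + 5)*834 = 1*834 = 834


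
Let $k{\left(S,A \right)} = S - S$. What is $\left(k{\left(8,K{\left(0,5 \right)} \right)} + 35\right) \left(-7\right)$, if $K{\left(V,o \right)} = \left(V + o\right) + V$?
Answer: $-245$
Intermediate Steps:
$K{\left(V,o \right)} = o + 2 V$
$k{\left(S,A \right)} = 0$
$\left(k{\left(8,K{\left(0,5 \right)} \right)} + 35\right) \left(-7\right) = \left(0 + 35\right) \left(-7\right) = 35 \left(-7\right) = -245$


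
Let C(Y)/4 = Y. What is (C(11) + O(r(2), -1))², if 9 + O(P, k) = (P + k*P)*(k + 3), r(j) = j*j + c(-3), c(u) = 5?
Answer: 1225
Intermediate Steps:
C(Y) = 4*Y
r(j) = 5 + j² (r(j) = j*j + 5 = j² + 5 = 5 + j²)
O(P, k) = -9 + (3 + k)*(P + P*k) (O(P, k) = -9 + (P + k*P)*(k + 3) = -9 + (P + P*k)*(3 + k) = -9 + (3 + k)*(P + P*k))
(C(11) + O(r(2), -1))² = (4*11 + (-9 + 3*(5 + 2²) + (5 + 2²)*(-1)² + 4*(5 + 2²)*(-1)))² = (44 + (-9 + 3*(5 + 4) + (5 + 4)*1 + 4*(5 + 4)*(-1)))² = (44 + (-9 + 3*9 + 9*1 + 4*9*(-1)))² = (44 + (-9 + 27 + 9 - 36))² = (44 - 9)² = 35² = 1225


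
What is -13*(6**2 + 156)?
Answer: -2496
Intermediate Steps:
-13*(6**2 + 156) = -13*(36 + 156) = -13*192 = -2496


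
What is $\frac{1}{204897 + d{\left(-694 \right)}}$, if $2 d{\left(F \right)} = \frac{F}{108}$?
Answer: $\frac{108}{22128529} \approx 4.8806 \cdot 10^{-6}$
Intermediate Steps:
$d{\left(F \right)} = \frac{F}{216}$ ($d{\left(F \right)} = \frac{F \frac{1}{108}}{2} = \frac{\frac{1}{108} F}{2} = \frac{F}{216}$)
$\frac{1}{204897 + d{\left(-694 \right)}} = \frac{1}{204897 + \frac{1}{216} \left(-694\right)} = \frac{1}{204897 - \frac{347}{108}} = \frac{1}{\frac{22128529}{108}} = \frac{108}{22128529}$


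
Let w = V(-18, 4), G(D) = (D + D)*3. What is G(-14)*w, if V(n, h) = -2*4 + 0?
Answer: 672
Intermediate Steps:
G(D) = 6*D (G(D) = (2*D)*3 = 6*D)
V(n, h) = -8 (V(n, h) = -8 + 0 = -8)
w = -8
G(-14)*w = (6*(-14))*(-8) = -84*(-8) = 672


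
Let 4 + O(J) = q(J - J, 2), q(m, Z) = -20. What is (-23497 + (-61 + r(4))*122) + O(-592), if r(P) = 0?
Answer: -30963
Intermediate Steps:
O(J) = -24 (O(J) = -4 - 20 = -24)
(-23497 + (-61 + r(4))*122) + O(-592) = (-23497 + (-61 + 0)*122) - 24 = (-23497 - 61*122) - 24 = (-23497 - 7442) - 24 = -30939 - 24 = -30963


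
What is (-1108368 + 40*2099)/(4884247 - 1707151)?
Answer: -128051/397137 ≈ -0.32244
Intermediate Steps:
(-1108368 + 40*2099)/(4884247 - 1707151) = (-1108368 + 83960)/3177096 = -1024408*1/3177096 = -128051/397137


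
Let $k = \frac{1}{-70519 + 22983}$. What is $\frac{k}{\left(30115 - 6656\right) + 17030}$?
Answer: $- \frac{1}{1924685104} \approx -5.1957 \cdot 10^{-10}$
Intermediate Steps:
$k = - \frac{1}{47536}$ ($k = \frac{1}{-47536} = - \frac{1}{47536} \approx -2.1037 \cdot 10^{-5}$)
$\frac{k}{\left(30115 - 6656\right) + 17030} = - \frac{1}{47536 \left(\left(30115 - 6656\right) + 17030\right)} = - \frac{1}{47536 \left(23459 + 17030\right)} = - \frac{1}{47536 \cdot 40489} = \left(- \frac{1}{47536}\right) \frac{1}{40489} = - \frac{1}{1924685104}$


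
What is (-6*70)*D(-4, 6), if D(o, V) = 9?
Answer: -3780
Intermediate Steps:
(-6*70)*D(-4, 6) = -6*70*9 = -420*9 = -3780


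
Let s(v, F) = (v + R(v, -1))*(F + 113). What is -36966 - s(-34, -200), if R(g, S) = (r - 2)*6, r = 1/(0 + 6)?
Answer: -40881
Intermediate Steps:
r = ⅙ (r = 1/6 = ⅙ ≈ 0.16667)
R(g, S) = -11 (R(g, S) = (⅙ - 2)*6 = -11/6*6 = -11)
s(v, F) = (-11 + v)*(113 + F) (s(v, F) = (v - 11)*(F + 113) = (-11 + v)*(113 + F))
-36966 - s(-34, -200) = -36966 - (-1243 - 11*(-200) + 113*(-34) - 200*(-34)) = -36966 - (-1243 + 2200 - 3842 + 6800) = -36966 - 1*3915 = -36966 - 3915 = -40881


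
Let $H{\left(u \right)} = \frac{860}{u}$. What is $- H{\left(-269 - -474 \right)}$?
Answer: $- \frac{172}{41} \approx -4.1951$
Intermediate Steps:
$- H{\left(-269 - -474 \right)} = - \frac{860}{-269 - -474} = - \frac{860}{-269 + 474} = - \frac{860}{205} = \left(-1\right) \frac{172}{41} = - \frac{172}{41}$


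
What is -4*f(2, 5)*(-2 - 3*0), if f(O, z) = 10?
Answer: 80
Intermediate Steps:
-4*f(2, 5)*(-2 - 3*0) = -40*(-2 - 3*0) = -40*(-2 + 0) = -40*(-2) = -4*(-20) = 80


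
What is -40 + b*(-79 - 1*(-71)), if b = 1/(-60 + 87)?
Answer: -1088/27 ≈ -40.296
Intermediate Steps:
b = 1/27 ≈ 0.037037
-40 + b*(-79 - 1*(-71)) = -40 + (-79 - 1*(-71))/27 = -40 + (-79 + 71)/27 = -40 + (1/27)*(-8) = -40 - 8/27 = -1088/27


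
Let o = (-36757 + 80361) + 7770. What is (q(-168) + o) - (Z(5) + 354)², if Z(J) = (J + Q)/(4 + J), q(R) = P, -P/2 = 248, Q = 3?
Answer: -6080518/81 ≈ -75068.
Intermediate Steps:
P = -496 (P = -2*248 = -496)
q(R) = -496
Z(J) = (3 + J)/(4 + J) (Z(J) = (J + 3)/(4 + J) = (3 + J)/(4 + J))
o = 51374 (o = 43604 + 7770 = 51374)
(q(-168) + o) - (Z(5) + 354)² = (-496 + 51374) - ((3 + 5)/(4 + 5) + 354)² = 50878 - (8/9 + 354)² = 50878 - (3194/9)² = 50878 - 1*10201636/81 = 50878 - 10201636/81 = -6080518/81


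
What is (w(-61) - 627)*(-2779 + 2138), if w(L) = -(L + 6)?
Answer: 366652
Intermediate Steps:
w(L) = -6 - L (w(L) = -(6 + L) = -6 - L)
(w(-61) - 627)*(-2779 + 2138) = ((-6 - 1*(-61)) - 627)*(-2779 + 2138) = ((-6 + 61) - 627)*(-641) = (55 - 627)*(-641) = -572*(-641) = 366652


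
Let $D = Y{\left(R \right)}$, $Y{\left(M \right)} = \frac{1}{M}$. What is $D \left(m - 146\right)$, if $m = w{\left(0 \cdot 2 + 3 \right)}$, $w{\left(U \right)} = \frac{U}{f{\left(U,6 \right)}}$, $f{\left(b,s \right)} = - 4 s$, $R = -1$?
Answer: $\frac{1169}{8} \approx 146.13$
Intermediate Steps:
$D = -1$ ($D = \frac{1}{-1} = -1$)
$w{\left(U \right)} = - \frac{U}{24}$ ($w{\left(U \right)} = \frac{U}{\left(-4\right) 6} = \frac{U}{-24} = U \left(- \frac{1}{24}\right) = - \frac{U}{24}$)
$m = - \frac{1}{8}$ ($m = - \frac{0 \cdot 2 + 3}{24} = - \frac{0 + 3}{24} = \left(- \frac{1}{24}\right) 3 = - \frac{1}{8} \approx -0.125$)
$D \left(m - 146\right) = - (- \frac{1}{8} - 146) = \left(-1\right) \left(- \frac{1169}{8}\right) = \frac{1169}{8}$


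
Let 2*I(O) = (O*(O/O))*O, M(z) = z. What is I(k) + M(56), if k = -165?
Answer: 27337/2 ≈ 13669.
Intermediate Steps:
I(O) = O**2/2 (I(O) = ((O*(O/O))*O)/2 = ((O*1)*O)/2 = (O*O)/2 = O**2/2)
I(k) + M(56) = (1/2)*(-165)**2 + 56 = (1/2)*27225 + 56 = 27225/2 + 56 = 27337/2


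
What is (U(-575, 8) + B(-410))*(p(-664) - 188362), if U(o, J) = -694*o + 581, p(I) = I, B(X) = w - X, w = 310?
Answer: -75676748126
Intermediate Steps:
B(X) = 310 - X
U(o, J) = 581 - 694*o
(U(-575, 8) + B(-410))*(p(-664) - 188362) = ((581 - 694*(-575)) + (310 - 1*(-410)))*(-664 - 188362) = ((581 + 399050) + (310 + 410))*(-189026) = (399631 + 720)*(-189026) = 400351*(-189026) = -75676748126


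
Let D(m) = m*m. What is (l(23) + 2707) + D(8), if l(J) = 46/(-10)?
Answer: 13832/5 ≈ 2766.4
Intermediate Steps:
l(J) = -23/5 (l(J) = 46*(-1/10) = -23/5)
D(m) = m**2
(l(23) + 2707) + D(8) = (-23/5 + 2707) + 8**2 = 13512/5 + 64 = 13832/5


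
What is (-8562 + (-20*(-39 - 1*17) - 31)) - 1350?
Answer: -8823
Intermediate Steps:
(-8562 + (-20*(-39 - 1*17) - 31)) - 1350 = (-8562 + (-20*(-39 - 17) - 31)) - 1350 = (-8562 + (-20*(-56) - 31)) - 1350 = (-8562 + (1120 - 31)) - 1350 = (-8562 + 1089) - 1350 = -7473 - 1350 = -8823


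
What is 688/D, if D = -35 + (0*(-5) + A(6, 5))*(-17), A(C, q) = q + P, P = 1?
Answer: -688/137 ≈ -5.0219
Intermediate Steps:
A(C, q) = 1 + q (A(C, q) = q + 1 = 1 + q)
D = -137 (D = -35 + (0*(-5) + (1 + 5))*(-17) = -35 + (0 + 6)*(-17) = -35 + 6*(-17) = -35 - 102 = -137)
688/D = 688/(-137) = 688*(-1/137) = -688/137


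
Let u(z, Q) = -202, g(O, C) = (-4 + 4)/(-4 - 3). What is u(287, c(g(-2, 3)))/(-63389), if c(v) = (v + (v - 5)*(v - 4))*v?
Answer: 202/63389 ≈ 0.0031867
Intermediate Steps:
g(O, C) = 0 (g(O, C) = 0/(-7) = 0*(-⅐) = 0)
c(v) = v*(v + (-5 + v)*(-4 + v)) (c(v) = (v + (-5 + v)*(-4 + v))*v = v*(v + (-5 + v)*(-4 + v)))
u(287, c(g(-2, 3)))/(-63389) = -202/(-63389) = -202*(-1/63389) = 202/63389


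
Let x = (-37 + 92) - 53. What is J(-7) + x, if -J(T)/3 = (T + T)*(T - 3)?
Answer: -418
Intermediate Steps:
x = 2 (x = 55 - 53 = 2)
J(T) = -6*T*(-3 + T) (J(T) = -3*(T + T)*(T - 3) = -3*2*T*(-3 + T) = -6*T*(-3 + T))
J(-7) + x = 6*(-7)*(3 - 1*(-7)) + 2 = 6*(-7)*(3 + 7) + 2 = 6*(-7)*10 + 2 = -420 + 2 = -418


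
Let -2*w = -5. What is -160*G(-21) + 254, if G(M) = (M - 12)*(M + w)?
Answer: -97426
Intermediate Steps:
w = 5/2 (w = -1/2*(-5) = 5/2 ≈ 2.5000)
G(M) = (-12 + M)*(5/2 + M) (G(M) = (M - 12)*(M + 5/2) = (-12 + M)*(5/2 + M))
-160*G(-21) + 254 = -160*(-30 + (-21)**2 - 19/2*(-21)) + 254 = -160*(-30 + 441 + 399/2) + 254 = -160*1221/2 + 254 = -97680 + 254 = -97426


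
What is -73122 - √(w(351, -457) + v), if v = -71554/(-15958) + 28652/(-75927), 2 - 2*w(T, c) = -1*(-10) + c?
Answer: -73122 - √335612431576483874094/1211643066 ≈ -73137.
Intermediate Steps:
w(T, c) = -4 - c/2 (w(T, c) = 1 - (-1*(-10) + c)/2 = 1 - (10 + c)/2 = 1 + (-5 - c/2) = -4 - c/2)
v = 2487825971/605821533 (v = -71554*(-1/15958) + 28652*(-1/75927) = 35777/7979 - 28652/75927 = 2487825971/605821533 ≈ 4.1065)
-73122 - √(w(351, -457) + v) = -73122 - √((-4 - ½*(-457)) + 2487825971/605821533) = -73122 - √((-4 + 457/2) + 2487825971/605821533) = -73122 - √(449/2 + 2487825971/605821533) = -73122 - √(276989520259/1211643066) = -73122 - √335612431576483874094/1211643066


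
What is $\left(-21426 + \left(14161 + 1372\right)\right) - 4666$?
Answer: $-10559$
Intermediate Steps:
$\left(-21426 + \left(14161 + 1372\right)\right) - 4666 = \left(-21426 + 15533\right) - 4666 = -5893 - 4666 = -10559$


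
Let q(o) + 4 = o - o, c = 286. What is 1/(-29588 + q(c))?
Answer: -1/29592 ≈ -3.3793e-5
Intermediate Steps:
q(o) = -4 (q(o) = -4 + (o - o) = -4 + 0 = -4)
1/(-29588 + q(c)) = 1/(-29588 - 4) = 1/(-29592) = -1/29592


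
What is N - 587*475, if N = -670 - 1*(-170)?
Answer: -279325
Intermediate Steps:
N = -500 (N = -670 + 170 = -500)
N - 587*475 = -500 - 587*475 = -500 - 278825 = -279325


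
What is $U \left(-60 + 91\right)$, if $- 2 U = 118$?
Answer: $-1829$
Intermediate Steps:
$U = -59$ ($U = \left(- \frac{1}{2}\right) 118 = -59$)
$U \left(-60 + 91\right) = - 59 \left(-60 + 91\right) = \left(-59\right) 31 = -1829$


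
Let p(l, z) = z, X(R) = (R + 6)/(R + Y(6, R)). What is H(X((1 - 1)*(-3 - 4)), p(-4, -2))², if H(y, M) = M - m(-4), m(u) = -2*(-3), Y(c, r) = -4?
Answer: 64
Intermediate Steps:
X(R) = (6 + R)/(-4 + R) (X(R) = (R + 6)/(R - 4) = (6 + R)/(-4 + R))
m(u) = 6
H(y, M) = -6 + M (H(y, M) = M - 1*6 = M - 6 = -6 + M)
H(X((1 - 1)*(-3 - 4)), p(-4, -2))² = (-6 - 2)² = (-8)² = 64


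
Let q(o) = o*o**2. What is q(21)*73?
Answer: 676053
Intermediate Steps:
q(o) = o**3
q(21)*73 = 21**3*73 = 9261*73 = 676053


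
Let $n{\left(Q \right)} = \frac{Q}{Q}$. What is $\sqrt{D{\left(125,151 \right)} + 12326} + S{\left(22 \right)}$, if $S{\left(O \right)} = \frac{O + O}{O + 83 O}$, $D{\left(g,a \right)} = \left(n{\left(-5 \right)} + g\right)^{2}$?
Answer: $\frac{1}{42} + \sqrt{28202} \approx 167.96$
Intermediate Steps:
$n{\left(Q \right)} = 1$
$D{\left(g,a \right)} = \left(1 + g\right)^{2}$
$S{\left(O \right)} = \frac{1}{42}$ ($S{\left(O \right)} = \frac{2 O}{84 O} = 2 O \frac{1}{84 O} = \frac{1}{42}$)
$\sqrt{D{\left(125,151 \right)} + 12326} + S{\left(22 \right)} = \sqrt{\left(1 + 125\right)^{2} + 12326} + \frac{1}{42} = \sqrt{126^{2} + 12326} + \frac{1}{42} = \sqrt{15876 + 12326} + \frac{1}{42} = \sqrt{28202} + \frac{1}{42} = \frac{1}{42} + \sqrt{28202}$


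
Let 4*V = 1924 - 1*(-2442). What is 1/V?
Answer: 2/2183 ≈ 0.00091617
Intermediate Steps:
V = 2183/2 (V = (1924 - 1*(-2442))/4 = (1924 + 2442)/4 = (¼)*4366 = 2183/2 ≈ 1091.5)
1/V = 1/(2183/2) = 2/2183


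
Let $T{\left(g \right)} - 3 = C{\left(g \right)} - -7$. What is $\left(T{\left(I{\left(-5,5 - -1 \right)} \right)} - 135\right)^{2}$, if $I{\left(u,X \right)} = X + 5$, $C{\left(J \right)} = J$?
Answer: $12996$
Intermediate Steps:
$I{\left(u,X \right)} = 5 + X$
$T{\left(g \right)} = 10 + g$ ($T{\left(g \right)} = 3 + \left(g - -7\right) = 3 + \left(g + 7\right) = 3 + \left(7 + g\right) = 10 + g$)
$\left(T{\left(I{\left(-5,5 - -1 \right)} \right)} - 135\right)^{2} = \left(\left(10 + \left(5 + \left(5 - -1\right)\right)\right) - 135\right)^{2} = \left(\left(10 + \left(5 + \left(5 + 1\right)\right)\right) + \left(-217 + 82\right)\right)^{2} = \left(\left(10 + \left(5 + 6\right)\right) - 135\right)^{2} = \left(\left(10 + 11\right) - 135\right)^{2} = \left(21 - 135\right)^{2} = \left(-114\right)^{2} = 12996$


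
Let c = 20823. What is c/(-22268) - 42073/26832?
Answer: -373901075/149373744 ≈ -2.5031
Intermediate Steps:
c/(-22268) - 42073/26832 = 20823/(-22268) - 42073/26832 = 20823*(-1/22268) - 42073*1/26832 = -20823/22268 - 42073/26832 = -373901075/149373744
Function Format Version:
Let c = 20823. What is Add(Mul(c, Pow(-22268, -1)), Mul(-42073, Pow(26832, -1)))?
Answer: Rational(-373901075, 149373744) ≈ -2.5031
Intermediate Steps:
Add(Mul(c, Pow(-22268, -1)), Mul(-42073, Pow(26832, -1))) = Add(Mul(20823, Pow(-22268, -1)), Mul(-42073, Pow(26832, -1))) = Add(Mul(20823, Rational(-1, 22268)), Mul(-42073, Rational(1, 26832))) = Add(Rational(-20823, 22268), Rational(-42073, 26832)) = Rational(-373901075, 149373744)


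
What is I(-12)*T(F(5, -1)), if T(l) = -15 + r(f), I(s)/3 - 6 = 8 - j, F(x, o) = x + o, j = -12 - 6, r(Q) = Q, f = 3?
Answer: -1152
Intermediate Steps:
j = -18
F(x, o) = o + x
I(s) = 96 (I(s) = 18 + 3*(8 - 1*(-18)) = 18 + 3*(8 + 18) = 18 + 3*26 = 18 + 78 = 96)
T(l) = -12 (T(l) = -15 + 3 = -12)
I(-12)*T(F(5, -1)) = 96*(-12) = -1152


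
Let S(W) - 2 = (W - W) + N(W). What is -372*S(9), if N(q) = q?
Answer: -4092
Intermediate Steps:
S(W) = 2 + W (S(W) = 2 + ((W - W) + W) = 2 + (0 + W) = 2 + W)
-372*S(9) = -372*(2 + 9) = -372*11 = -4092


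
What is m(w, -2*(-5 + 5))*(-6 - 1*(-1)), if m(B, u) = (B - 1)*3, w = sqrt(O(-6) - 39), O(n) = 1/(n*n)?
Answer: 15 - 5*I*sqrt(1403)/2 ≈ 15.0 - 93.642*I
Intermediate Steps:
O(n) = n**(-2)
w = I*sqrt(1403)/6 (w = sqrt((-6)**(-2) - 39) = sqrt(1/36 - 39) = sqrt(-1403/36) = I*sqrt(1403)/6 ≈ 6.2428*I)
m(B, u) = -3 + 3*B (m(B, u) = (-1 + B)*3 = -3 + 3*B)
m(w, -2*(-5 + 5))*(-6 - 1*(-1)) = (-3 + 3*(I*sqrt(1403)/6))*(-6 - 1*(-1)) = (-3 + I*sqrt(1403)/2)*(-6 + 1) = (-3 + I*sqrt(1403)/2)*(-5) = 15 - 5*I*sqrt(1403)/2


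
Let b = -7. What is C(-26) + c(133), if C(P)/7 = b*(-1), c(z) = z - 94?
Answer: 88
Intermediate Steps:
c(z) = -94 + z
C(P) = 49 (C(P) = 7*(-7*(-1)) = 7*7 = 49)
C(-26) + c(133) = 49 + (-94 + 133) = 49 + 39 = 88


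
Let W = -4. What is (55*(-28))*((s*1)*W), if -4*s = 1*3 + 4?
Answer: -10780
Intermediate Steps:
s = -7/4 (s = -(1*3 + 4)/4 = -(3 + 4)/4 = -1/4*7 = -7/4 ≈ -1.7500)
(55*(-28))*((s*1)*W) = (55*(-28))*(-7/4*1*(-4)) = -(-2695)*(-4) = -1540*7 = -10780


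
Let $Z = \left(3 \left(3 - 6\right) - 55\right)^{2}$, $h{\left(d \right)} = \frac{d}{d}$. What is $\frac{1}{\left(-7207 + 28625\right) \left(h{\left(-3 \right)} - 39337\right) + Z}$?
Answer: $- \frac{1}{842494352} \approx -1.187 \cdot 10^{-9}$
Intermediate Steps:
$h{\left(d \right)} = 1$
$Z = 4096$ ($Z = \left(3 \left(-3\right) - 55\right)^{2} = \left(-9 - 55\right)^{2} = \left(-64\right)^{2} = 4096$)
$\frac{1}{\left(-7207 + 28625\right) \left(h{\left(-3 \right)} - 39337\right) + Z} = \frac{1}{\left(-7207 + 28625\right) \left(1 - 39337\right) + 4096} = \frac{1}{21418 \left(-39336\right) + 4096} = \frac{1}{-842498448 + 4096} = \frac{1}{-842494352} = - \frac{1}{842494352}$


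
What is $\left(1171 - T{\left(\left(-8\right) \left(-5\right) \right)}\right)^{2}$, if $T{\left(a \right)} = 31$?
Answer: $1299600$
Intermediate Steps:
$\left(1171 - T{\left(\left(-8\right) \left(-5\right) \right)}\right)^{2} = \left(1171 - 31\right)^{2} = 1140^{2} = 1299600$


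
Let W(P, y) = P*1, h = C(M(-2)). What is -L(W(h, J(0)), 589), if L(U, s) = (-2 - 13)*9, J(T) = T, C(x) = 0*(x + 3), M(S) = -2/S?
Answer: 135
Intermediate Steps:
C(x) = 0 (C(x) = 0*(3 + x) = 0)
h = 0
W(P, y) = P
L(U, s) = -135 (L(U, s) = -15*9 = -135)
-L(W(h, J(0)), 589) = -1*(-135) = 135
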